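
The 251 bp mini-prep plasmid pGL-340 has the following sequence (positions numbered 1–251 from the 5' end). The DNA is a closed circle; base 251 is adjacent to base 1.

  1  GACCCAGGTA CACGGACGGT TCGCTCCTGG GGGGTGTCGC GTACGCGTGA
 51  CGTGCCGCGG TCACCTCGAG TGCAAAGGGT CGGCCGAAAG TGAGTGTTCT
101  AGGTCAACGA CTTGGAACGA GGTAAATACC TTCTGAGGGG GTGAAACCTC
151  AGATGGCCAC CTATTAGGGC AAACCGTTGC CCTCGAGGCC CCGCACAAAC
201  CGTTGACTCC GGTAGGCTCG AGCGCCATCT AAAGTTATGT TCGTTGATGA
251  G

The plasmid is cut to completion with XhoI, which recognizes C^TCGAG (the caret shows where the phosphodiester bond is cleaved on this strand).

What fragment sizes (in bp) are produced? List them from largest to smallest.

XhoI sites (CTCGAG) start at positions 65, 182, 217.
XhoI cuts after the first base of each site, so after positions 65, 182, 217.
Circular molecule, 3 cuts → 3 fragments:
  66–182 → 117 bp
  183–217 → 35 bp
  218–251 then 1–65 → 34 + 65 = 99 bp
Sorted largest to smallest: 117, 99, 35 bp.

117, 99, 35 bp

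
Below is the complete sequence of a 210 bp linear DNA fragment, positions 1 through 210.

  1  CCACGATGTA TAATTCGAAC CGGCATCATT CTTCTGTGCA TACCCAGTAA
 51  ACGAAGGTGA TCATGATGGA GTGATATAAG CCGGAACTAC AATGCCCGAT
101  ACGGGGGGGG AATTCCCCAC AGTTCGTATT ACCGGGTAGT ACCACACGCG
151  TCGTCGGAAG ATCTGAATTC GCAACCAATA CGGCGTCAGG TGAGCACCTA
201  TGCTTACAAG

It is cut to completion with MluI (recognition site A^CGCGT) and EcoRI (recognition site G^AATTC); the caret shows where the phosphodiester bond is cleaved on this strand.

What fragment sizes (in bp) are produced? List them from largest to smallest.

The MluI site (ACGCGT) starts at position 146.
MluI cuts after the first base of each site, so after position 146.
EcoRI sites (GAATTC) start at positions 110, 165.
EcoRI cuts after the first base of each site, so after positions 110, 165.
Combined cut positions: 110, 146, 165.
Linear molecule, 3 cuts → 4 fragments:
  1–110 → 110 bp
  111–146 → 36 bp
  147–165 → 19 bp
  166–210 → 45 bp
Sorted largest to smallest: 110, 45, 36, 19 bp.

110, 45, 36, 19 bp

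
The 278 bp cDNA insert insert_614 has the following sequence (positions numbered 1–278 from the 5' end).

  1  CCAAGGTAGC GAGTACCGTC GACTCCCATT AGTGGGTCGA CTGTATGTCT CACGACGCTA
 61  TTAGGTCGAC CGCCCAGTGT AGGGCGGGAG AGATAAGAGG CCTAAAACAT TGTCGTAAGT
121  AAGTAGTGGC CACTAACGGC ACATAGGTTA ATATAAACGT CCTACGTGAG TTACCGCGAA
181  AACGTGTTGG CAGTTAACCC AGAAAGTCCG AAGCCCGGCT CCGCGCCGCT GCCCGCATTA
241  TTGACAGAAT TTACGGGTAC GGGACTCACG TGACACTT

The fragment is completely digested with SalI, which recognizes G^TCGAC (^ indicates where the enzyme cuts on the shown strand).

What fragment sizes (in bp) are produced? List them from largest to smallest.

SalI sites (GTCGAC) start at positions 18, 36, 65.
SalI cuts after the first base of each site, so after positions 18, 36, 65.
Linear molecule, 3 cuts → 4 fragments:
  1–18 → 18 bp
  19–36 → 18 bp
  37–65 → 29 bp
  66–278 → 213 bp
Sorted largest to smallest: 213, 29, 18, 18 bp.

213, 29, 18, 18 bp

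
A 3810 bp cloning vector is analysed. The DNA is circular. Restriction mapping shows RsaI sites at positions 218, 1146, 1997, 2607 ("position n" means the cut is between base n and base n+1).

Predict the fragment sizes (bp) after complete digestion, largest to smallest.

1421, 928, 851, 610 bp

Circular molecule, 4 cuts → 4 fragments:
  1146 − 218 = 928 bp
  1997 − 1146 = 851 bp
  2607 − 1997 = 610 bp
  wrap: 3810 − 2607 + 218 = 1421 bp
Sorted largest to smallest: 1421, 928, 851, 610 bp.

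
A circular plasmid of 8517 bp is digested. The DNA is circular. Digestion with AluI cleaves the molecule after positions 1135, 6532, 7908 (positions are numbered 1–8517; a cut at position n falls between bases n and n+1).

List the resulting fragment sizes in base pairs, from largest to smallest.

Circular molecule, 3 cuts → 3 fragments:
  6532 − 1135 = 5397 bp
  7908 − 6532 = 1376 bp
  wrap: 8517 − 7908 + 1135 = 1744 bp
Sorted largest to smallest: 5397, 1744, 1376 bp.

5397, 1744, 1376 bp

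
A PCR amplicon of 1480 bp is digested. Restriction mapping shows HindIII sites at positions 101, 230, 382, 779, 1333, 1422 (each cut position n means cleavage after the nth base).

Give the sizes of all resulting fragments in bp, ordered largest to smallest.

554, 397, 152, 129, 101, 89, 58 bp

Linear molecule, 6 cuts → 7 fragments:
  101 − 0 = 101 bp
  230 − 101 = 129 bp
  382 − 230 = 152 bp
  779 − 382 = 397 bp
  1333 − 779 = 554 bp
  1422 − 1333 = 89 bp
  1480 − 1422 = 58 bp
Sorted largest to smallest: 554, 397, 152, 129, 101, 89, 58 bp.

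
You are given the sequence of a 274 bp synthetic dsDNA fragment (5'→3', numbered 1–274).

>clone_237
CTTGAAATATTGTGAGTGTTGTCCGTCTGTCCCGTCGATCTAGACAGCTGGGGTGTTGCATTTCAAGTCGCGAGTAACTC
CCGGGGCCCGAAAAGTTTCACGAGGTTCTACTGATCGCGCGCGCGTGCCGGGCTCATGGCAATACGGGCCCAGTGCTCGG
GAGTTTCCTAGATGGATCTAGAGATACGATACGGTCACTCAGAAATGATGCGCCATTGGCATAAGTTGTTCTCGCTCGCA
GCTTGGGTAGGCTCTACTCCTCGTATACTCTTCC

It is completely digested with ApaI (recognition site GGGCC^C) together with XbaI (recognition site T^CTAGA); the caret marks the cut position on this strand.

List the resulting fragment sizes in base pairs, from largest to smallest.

97, 62, 49, 39, 27 bp

ApaI sites (GGGCCC) start at positions 84, 146.
ApaI cuts after base 5 of each site (before the last base), so after positions 88, 150.
XbaI sites (TCTAGA) start at positions 39, 177.
XbaI cuts after the first base of each site, so after positions 39, 177.
Combined cut positions: 39, 88, 150, 177.
Linear molecule, 4 cuts → 5 fragments:
  1–39 → 39 bp
  40–88 → 49 bp
  89–150 → 62 bp
  151–177 → 27 bp
  178–274 → 97 bp
Sorted largest to smallest: 97, 62, 49, 39, 27 bp.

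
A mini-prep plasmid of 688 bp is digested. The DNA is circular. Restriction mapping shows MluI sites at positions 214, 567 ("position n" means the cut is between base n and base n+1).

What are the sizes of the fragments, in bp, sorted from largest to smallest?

353, 335 bp

Circular molecule, 2 cuts → 2 fragments:
  567 − 214 = 353 bp
  wrap: 688 − 567 + 214 = 335 bp
Sorted largest to smallest: 353, 335 bp.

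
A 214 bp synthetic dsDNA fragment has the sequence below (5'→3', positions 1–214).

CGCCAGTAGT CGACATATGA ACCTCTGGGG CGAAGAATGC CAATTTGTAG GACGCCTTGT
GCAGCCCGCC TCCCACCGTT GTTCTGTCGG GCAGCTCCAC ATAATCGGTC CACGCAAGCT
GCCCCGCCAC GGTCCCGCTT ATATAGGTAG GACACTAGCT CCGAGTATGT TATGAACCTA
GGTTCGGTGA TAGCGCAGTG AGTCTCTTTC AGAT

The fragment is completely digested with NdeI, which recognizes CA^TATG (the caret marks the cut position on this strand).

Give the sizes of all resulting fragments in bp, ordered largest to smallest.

The NdeI site (CATATG) starts at position 14.
NdeI cuts after base 2 of each site, so after position 15.
Linear molecule, 1 cut → 2 fragments:
  1–15 → 15 bp
  16–214 → 199 bp
Sorted largest to smallest: 199, 15 bp.

199, 15 bp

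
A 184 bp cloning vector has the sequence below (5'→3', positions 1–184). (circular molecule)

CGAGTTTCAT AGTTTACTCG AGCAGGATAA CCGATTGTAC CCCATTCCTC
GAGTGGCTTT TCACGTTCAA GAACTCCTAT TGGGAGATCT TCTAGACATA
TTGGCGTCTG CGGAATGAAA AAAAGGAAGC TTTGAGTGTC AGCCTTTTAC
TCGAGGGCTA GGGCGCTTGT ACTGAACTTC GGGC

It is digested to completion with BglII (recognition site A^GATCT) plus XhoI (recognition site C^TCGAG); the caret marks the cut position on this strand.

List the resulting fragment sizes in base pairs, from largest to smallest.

The BglII site (AGATCT) starts at position 85.
BglII cuts after the first base of each site, so after position 85.
XhoI sites (CTCGAG) start at positions 17, 48, 150.
XhoI cuts after the first base of each site, so after positions 17, 48, 150.
Combined cut positions: 17, 48, 85, 150.
Circular molecule, 4 cuts → 4 fragments:
  18–48 → 31 bp
  49–85 → 37 bp
  86–150 → 65 bp
  151–184 then 1–17 → 34 + 17 = 51 bp
Sorted largest to smallest: 65, 51, 37, 31 bp.

65, 51, 37, 31 bp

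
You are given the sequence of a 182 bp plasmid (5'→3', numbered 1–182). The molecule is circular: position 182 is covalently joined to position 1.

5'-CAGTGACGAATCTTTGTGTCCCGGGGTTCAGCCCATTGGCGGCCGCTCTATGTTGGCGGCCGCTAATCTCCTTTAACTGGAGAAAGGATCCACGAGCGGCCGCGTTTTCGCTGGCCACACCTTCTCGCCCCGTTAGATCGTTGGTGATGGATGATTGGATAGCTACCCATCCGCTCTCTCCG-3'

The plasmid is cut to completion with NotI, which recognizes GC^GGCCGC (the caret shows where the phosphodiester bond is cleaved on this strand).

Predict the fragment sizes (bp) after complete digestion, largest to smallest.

NotI sites (GCGGCCGC) start at positions 39, 56, 96.
NotI cuts after base 2 of each site, so after positions 40, 57, 97.
Circular molecule, 3 cuts → 3 fragments:
  41–57 → 17 bp
  58–97 → 40 bp
  98–182 then 1–40 → 85 + 40 = 125 bp
Sorted largest to smallest: 125, 40, 17 bp.

125, 40, 17 bp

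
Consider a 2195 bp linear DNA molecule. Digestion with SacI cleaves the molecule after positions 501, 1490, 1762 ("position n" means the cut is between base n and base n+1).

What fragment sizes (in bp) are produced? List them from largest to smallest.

989, 501, 433, 272 bp

Linear molecule, 3 cuts → 4 fragments:
  501 − 0 = 501 bp
  1490 − 501 = 989 bp
  1762 − 1490 = 272 bp
  2195 − 1762 = 433 bp
Sorted largest to smallest: 989, 501, 433, 272 bp.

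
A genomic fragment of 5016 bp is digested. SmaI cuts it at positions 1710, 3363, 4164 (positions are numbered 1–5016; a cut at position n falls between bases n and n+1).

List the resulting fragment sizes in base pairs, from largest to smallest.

Linear molecule, 3 cuts → 4 fragments:
  1710 − 0 = 1710 bp
  3363 − 1710 = 1653 bp
  4164 − 3363 = 801 bp
  5016 − 4164 = 852 bp
Sorted largest to smallest: 1710, 1653, 852, 801 bp.

1710, 1653, 852, 801 bp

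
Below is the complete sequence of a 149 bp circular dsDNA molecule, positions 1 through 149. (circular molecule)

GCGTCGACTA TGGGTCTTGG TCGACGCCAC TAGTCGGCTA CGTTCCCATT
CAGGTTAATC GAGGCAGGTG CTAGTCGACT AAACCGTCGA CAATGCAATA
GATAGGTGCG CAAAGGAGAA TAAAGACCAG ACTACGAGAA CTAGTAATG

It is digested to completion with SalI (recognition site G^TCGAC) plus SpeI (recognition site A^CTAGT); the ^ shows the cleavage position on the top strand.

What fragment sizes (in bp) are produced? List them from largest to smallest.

SalI sites (GTCGAC) start at positions 3, 20, 74, 86.
SalI cuts after the first base of each site, so after positions 3, 20, 74, 86.
SpeI sites (ACTAGT) start at positions 29, 140.
SpeI cuts after the first base of each site, so after positions 29, 140.
Combined cut positions: 3, 20, 29, 74, 86, 140.
Circular molecule, 6 cuts → 6 fragments:
  4–20 → 17 bp
  21–29 → 9 bp
  30–74 → 45 bp
  75–86 → 12 bp
  87–140 → 54 bp
  141–149 then 1–3 → 9 + 3 = 12 bp
Sorted largest to smallest: 54, 45, 17, 12, 12, 9 bp.

54, 45, 17, 12, 12, 9 bp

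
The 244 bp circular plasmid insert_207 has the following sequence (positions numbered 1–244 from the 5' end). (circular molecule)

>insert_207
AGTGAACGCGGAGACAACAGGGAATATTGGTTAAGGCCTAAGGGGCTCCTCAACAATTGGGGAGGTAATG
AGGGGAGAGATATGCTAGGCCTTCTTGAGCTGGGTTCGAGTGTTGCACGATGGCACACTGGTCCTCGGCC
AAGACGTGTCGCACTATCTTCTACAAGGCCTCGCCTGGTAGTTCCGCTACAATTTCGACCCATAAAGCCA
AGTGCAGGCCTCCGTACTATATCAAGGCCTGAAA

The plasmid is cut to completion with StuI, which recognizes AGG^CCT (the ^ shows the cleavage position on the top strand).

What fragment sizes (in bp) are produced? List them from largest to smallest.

StuI sites (AGGCCT) start at positions 34, 87, 166, 216, 235.
StuI cuts after base 3 of each site, so after positions 36, 89, 168, 218, 237.
Circular molecule, 5 cuts → 5 fragments:
  37–89 → 53 bp
  90–168 → 79 bp
  169–218 → 50 bp
  219–237 → 19 bp
  238–244 then 1–36 → 7 + 36 = 43 bp
Sorted largest to smallest: 79, 53, 50, 43, 19 bp.

79, 53, 50, 43, 19 bp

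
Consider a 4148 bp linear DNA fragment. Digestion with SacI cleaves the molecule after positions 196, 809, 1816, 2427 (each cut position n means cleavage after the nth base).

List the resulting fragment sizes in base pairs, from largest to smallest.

Linear molecule, 4 cuts → 5 fragments:
  196 − 0 = 196 bp
  809 − 196 = 613 bp
  1816 − 809 = 1007 bp
  2427 − 1816 = 611 bp
  4148 − 2427 = 1721 bp
Sorted largest to smallest: 1721, 1007, 613, 611, 196 bp.

1721, 1007, 613, 611, 196 bp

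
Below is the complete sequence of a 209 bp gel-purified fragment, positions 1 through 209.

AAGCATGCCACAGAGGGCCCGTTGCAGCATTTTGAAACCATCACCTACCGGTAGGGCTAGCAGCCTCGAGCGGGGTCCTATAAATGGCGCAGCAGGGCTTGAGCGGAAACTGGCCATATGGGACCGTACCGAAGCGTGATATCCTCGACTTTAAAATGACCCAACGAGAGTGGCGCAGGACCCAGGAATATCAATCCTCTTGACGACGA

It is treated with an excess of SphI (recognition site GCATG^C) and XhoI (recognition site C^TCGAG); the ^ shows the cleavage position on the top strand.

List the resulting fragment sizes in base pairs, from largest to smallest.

The SphI site (GCATGC) starts at position 3.
SphI cuts after base 5 of each site (before the last base), so after position 7.
The XhoI site (CTCGAG) starts at position 65.
XhoI cuts after the first base of each site, so after position 65.
Combined cut positions: 7, 65.
Linear molecule, 2 cuts → 3 fragments:
  1–7 → 7 bp
  8–65 → 58 bp
  66–209 → 144 bp
Sorted largest to smallest: 144, 58, 7 bp.

144, 58, 7 bp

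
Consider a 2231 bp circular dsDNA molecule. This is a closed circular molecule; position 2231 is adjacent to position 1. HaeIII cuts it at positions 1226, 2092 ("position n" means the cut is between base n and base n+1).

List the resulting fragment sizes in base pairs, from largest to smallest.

Circular molecule, 2 cuts → 2 fragments:
  2092 − 1226 = 866 bp
  wrap: 2231 − 2092 + 1226 = 1365 bp
Sorted largest to smallest: 1365, 866 bp.

1365, 866 bp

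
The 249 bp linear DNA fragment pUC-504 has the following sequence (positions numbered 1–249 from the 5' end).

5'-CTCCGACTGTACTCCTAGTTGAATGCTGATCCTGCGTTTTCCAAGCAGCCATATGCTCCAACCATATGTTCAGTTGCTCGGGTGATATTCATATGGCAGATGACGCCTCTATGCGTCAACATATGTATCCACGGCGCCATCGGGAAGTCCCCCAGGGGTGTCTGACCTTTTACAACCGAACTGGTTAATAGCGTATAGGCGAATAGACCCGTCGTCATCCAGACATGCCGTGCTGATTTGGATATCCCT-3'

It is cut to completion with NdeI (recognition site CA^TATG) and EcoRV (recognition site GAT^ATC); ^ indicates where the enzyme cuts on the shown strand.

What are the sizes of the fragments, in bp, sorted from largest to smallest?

NdeI sites (CATATG) start at positions 50, 63, 90, 120.
NdeI cuts after base 2 of each site, so after positions 51, 64, 91, 121.
The EcoRV site (GATATC) starts at position 241.
EcoRV cuts after base 3 of each site, so after position 243.
Combined cut positions: 51, 64, 91, 121, 243.
Linear molecule, 5 cuts → 6 fragments:
  1–51 → 51 bp
  52–64 → 13 bp
  65–91 → 27 bp
  92–121 → 30 bp
  122–243 → 122 bp
  244–249 → 6 bp
Sorted largest to smallest: 122, 51, 30, 27, 13, 6 bp.

122, 51, 30, 27, 13, 6 bp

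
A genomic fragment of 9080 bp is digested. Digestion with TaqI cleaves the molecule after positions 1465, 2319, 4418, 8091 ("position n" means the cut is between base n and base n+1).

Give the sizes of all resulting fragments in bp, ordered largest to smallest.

Linear molecule, 4 cuts → 5 fragments:
  1465 − 0 = 1465 bp
  2319 − 1465 = 854 bp
  4418 − 2319 = 2099 bp
  8091 − 4418 = 3673 bp
  9080 − 8091 = 989 bp
Sorted largest to smallest: 3673, 2099, 1465, 989, 854 bp.

3673, 2099, 1465, 989, 854 bp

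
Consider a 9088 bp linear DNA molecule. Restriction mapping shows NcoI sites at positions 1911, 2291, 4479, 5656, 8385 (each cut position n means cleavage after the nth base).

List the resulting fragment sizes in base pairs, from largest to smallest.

2729, 2188, 1911, 1177, 703, 380 bp

Linear molecule, 5 cuts → 6 fragments:
  1911 − 0 = 1911 bp
  2291 − 1911 = 380 bp
  4479 − 2291 = 2188 bp
  5656 − 4479 = 1177 bp
  8385 − 5656 = 2729 bp
  9088 − 8385 = 703 bp
Sorted largest to smallest: 2729, 2188, 1911, 1177, 703, 380 bp.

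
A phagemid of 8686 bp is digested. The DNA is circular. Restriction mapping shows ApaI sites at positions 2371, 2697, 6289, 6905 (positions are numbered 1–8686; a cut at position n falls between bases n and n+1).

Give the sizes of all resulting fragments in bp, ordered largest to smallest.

Circular molecule, 4 cuts → 4 fragments:
  2697 − 2371 = 326 bp
  6289 − 2697 = 3592 bp
  6905 − 6289 = 616 bp
  wrap: 8686 − 6905 + 2371 = 4152 bp
Sorted largest to smallest: 4152, 3592, 616, 326 bp.

4152, 3592, 616, 326 bp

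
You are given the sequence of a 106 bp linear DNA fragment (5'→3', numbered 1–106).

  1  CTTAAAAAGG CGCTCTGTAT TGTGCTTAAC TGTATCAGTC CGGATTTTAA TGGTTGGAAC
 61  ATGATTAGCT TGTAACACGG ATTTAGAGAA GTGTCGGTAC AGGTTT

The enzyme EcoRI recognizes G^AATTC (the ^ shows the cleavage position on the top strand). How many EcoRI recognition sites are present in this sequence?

No occurrence of GAATTC is present in the sequence.
EcoRI does not cut: 0 sites.

0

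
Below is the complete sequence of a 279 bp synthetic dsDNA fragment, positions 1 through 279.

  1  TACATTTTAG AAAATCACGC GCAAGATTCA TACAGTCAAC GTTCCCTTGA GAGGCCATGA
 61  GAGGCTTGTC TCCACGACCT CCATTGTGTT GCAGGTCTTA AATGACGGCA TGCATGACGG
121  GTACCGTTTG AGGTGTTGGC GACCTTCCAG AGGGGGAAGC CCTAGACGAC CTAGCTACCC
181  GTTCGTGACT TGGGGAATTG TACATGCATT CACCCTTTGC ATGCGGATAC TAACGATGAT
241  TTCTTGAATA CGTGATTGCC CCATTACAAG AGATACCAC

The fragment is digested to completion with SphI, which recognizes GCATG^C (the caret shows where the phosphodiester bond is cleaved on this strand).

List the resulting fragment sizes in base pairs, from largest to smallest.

SphI sites (GCATGC) start at positions 108, 219.
SphI cuts after base 5 of each site (before the last base), so after positions 112, 223.
Linear molecule, 2 cuts → 3 fragments:
  1–112 → 112 bp
  113–223 → 111 bp
  224–279 → 56 bp
Sorted largest to smallest: 112, 111, 56 bp.

112, 111, 56 bp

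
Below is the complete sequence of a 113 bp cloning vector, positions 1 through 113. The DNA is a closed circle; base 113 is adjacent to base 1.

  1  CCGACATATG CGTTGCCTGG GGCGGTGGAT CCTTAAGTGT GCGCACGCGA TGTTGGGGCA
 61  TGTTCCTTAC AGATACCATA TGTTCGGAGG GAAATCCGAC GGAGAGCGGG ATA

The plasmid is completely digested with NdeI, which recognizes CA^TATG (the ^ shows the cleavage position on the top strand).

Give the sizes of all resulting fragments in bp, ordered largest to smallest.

NdeI sites (CATATG) start at positions 5, 77.
NdeI cuts after base 2 of each site, so after positions 6, 78.
Circular molecule, 2 cuts → 2 fragments:
  7–78 → 72 bp
  79–113 then 1–6 → 35 + 6 = 41 bp
Sorted largest to smallest: 72, 41 bp.

72, 41 bp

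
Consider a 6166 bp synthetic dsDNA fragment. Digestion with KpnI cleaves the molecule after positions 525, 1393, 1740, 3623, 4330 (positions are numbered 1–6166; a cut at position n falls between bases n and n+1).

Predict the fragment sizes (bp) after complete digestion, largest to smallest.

Linear molecule, 5 cuts → 6 fragments:
  525 − 0 = 525 bp
  1393 − 525 = 868 bp
  1740 − 1393 = 347 bp
  3623 − 1740 = 1883 bp
  4330 − 3623 = 707 bp
  6166 − 4330 = 1836 bp
Sorted largest to smallest: 1883, 1836, 868, 707, 525, 347 bp.

1883, 1836, 868, 707, 525, 347 bp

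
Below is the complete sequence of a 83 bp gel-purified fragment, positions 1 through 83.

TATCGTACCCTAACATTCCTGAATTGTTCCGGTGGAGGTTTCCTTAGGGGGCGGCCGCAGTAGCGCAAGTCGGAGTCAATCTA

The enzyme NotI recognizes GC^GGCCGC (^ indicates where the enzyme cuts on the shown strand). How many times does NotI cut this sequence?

1

GCGGCCGC occurs starting at position 51.
NotI cuts at 1 site.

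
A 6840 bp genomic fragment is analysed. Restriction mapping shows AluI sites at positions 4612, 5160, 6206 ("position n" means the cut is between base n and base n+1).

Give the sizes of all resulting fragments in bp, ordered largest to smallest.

Linear molecule, 3 cuts → 4 fragments:
  4612 − 0 = 4612 bp
  5160 − 4612 = 548 bp
  6206 − 5160 = 1046 bp
  6840 − 6206 = 634 bp
Sorted largest to smallest: 4612, 1046, 634, 548 bp.

4612, 1046, 634, 548 bp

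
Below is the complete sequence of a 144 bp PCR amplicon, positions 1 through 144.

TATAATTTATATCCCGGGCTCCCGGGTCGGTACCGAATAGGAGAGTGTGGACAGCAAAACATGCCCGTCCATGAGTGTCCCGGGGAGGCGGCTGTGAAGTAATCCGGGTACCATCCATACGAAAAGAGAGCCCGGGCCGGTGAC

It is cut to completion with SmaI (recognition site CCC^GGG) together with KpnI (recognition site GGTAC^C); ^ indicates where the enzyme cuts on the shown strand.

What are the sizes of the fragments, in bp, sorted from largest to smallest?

SmaI sites (CCCGGG) start at positions 13, 21, 79, 131.
SmaI cuts after base 3 of each site, so after positions 15, 23, 81, 133.
KpnI sites (GGTACC) start at positions 29, 107.
KpnI cuts after base 5 of each site (before the last base), so after positions 33, 111.
Combined cut positions: 15, 23, 33, 81, 111, 133.
Linear molecule, 6 cuts → 7 fragments:
  1–15 → 15 bp
  16–23 → 8 bp
  24–33 → 10 bp
  34–81 → 48 bp
  82–111 → 30 bp
  112–133 → 22 bp
  134–144 → 11 bp
Sorted largest to smallest: 48, 30, 22, 15, 11, 10, 8 bp.

48, 30, 22, 15, 11, 10, 8 bp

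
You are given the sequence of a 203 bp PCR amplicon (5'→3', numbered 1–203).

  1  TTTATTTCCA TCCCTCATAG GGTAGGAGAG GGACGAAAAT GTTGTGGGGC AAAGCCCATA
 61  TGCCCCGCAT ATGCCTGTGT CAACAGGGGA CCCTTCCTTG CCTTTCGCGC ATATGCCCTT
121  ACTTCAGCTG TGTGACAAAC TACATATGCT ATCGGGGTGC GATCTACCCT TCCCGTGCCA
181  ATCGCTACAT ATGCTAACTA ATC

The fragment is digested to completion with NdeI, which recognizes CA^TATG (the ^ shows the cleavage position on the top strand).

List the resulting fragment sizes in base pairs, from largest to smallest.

NdeI sites (CATATG) start at positions 57, 68, 110, 143, 188.
NdeI cuts after base 2 of each site, so after positions 58, 69, 111, 144, 189.
Linear molecule, 5 cuts → 6 fragments:
  1–58 → 58 bp
  59–69 → 11 bp
  70–111 → 42 bp
  112–144 → 33 bp
  145–189 → 45 bp
  190–203 → 14 bp
Sorted largest to smallest: 58, 45, 42, 33, 14, 11 bp.

58, 45, 42, 33, 14, 11 bp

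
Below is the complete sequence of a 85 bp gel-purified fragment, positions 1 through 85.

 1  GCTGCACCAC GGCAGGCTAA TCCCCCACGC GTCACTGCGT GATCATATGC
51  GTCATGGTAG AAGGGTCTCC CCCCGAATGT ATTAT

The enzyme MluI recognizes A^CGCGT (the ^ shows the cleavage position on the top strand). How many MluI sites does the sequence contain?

1

ACGCGT occurs starting at position 27.
MluI cuts at 1 site.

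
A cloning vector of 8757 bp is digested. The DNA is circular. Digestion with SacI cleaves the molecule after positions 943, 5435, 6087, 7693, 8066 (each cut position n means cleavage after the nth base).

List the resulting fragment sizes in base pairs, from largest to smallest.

Circular molecule, 5 cuts → 5 fragments:
  5435 − 943 = 4492 bp
  6087 − 5435 = 652 bp
  7693 − 6087 = 1606 bp
  8066 − 7693 = 373 bp
  wrap: 8757 − 8066 + 943 = 1634 bp
Sorted largest to smallest: 4492, 1634, 1606, 652, 373 bp.

4492, 1634, 1606, 652, 373 bp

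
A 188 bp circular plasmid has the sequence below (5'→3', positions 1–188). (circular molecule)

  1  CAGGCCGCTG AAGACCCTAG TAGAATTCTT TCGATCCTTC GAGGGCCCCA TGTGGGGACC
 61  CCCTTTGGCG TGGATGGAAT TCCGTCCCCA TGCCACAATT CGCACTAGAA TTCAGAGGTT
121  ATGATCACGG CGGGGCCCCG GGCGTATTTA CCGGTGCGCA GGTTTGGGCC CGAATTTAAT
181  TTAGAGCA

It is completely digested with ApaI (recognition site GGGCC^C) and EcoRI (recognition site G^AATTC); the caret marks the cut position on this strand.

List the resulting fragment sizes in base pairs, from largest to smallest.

41, 33, 31, 30, 29, 24 bp

ApaI sites (GGGCCC) start at positions 43, 133, 166.
ApaI cuts after base 5 of each site (before the last base), so after positions 47, 137, 170.
EcoRI sites (GAATTC) start at positions 23, 77, 108.
EcoRI cuts after the first base of each site, so after positions 23, 77, 108.
Combined cut positions: 23, 47, 77, 108, 137, 170.
Circular molecule, 6 cuts → 6 fragments:
  24–47 → 24 bp
  48–77 → 30 bp
  78–108 → 31 bp
  109–137 → 29 bp
  138–170 → 33 bp
  171–188 then 1–23 → 18 + 23 = 41 bp
Sorted largest to smallest: 41, 33, 31, 30, 29, 24 bp.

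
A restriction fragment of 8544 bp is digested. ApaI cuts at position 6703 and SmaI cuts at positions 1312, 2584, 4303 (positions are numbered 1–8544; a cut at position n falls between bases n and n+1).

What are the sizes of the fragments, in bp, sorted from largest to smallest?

Combined cut positions (sorted): 1312, 2584, 4303, 6703.
Linear molecule, 4 cuts → 5 fragments:
  1312 − 0 = 1312 bp
  2584 − 1312 = 1272 bp
  4303 − 2584 = 1719 bp
  6703 − 4303 = 2400 bp
  8544 − 6703 = 1841 bp
Sorted largest to smallest: 2400, 1841, 1719, 1312, 1272 bp.

2400, 1841, 1719, 1312, 1272 bp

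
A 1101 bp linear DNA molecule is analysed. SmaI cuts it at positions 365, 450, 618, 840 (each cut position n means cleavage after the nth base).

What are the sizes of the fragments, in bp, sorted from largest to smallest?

Linear molecule, 4 cuts → 5 fragments:
  365 − 0 = 365 bp
  450 − 365 = 85 bp
  618 − 450 = 168 bp
  840 − 618 = 222 bp
  1101 − 840 = 261 bp
Sorted largest to smallest: 365, 261, 222, 168, 85 bp.

365, 261, 222, 168, 85 bp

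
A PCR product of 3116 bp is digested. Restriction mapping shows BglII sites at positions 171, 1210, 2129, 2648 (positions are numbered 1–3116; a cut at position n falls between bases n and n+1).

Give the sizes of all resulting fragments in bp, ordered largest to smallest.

1039, 919, 519, 468, 171 bp

Linear molecule, 4 cuts → 5 fragments:
  171 − 0 = 171 bp
  1210 − 171 = 1039 bp
  2129 − 1210 = 919 bp
  2648 − 2129 = 519 bp
  3116 − 2648 = 468 bp
Sorted largest to smallest: 1039, 919, 519, 468, 171 bp.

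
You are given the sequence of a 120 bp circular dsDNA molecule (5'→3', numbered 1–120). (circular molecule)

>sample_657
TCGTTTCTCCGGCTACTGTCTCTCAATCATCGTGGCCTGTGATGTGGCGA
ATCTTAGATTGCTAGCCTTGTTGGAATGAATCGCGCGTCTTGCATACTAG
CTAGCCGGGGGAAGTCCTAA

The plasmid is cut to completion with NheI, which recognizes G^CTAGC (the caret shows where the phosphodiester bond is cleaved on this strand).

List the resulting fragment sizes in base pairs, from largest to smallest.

NheI sites (GCTAGC) start at positions 61, 100.
NheI cuts after the first base of each site, so after positions 61, 100.
Circular molecule, 2 cuts → 2 fragments:
  62–100 → 39 bp
  101–120 then 1–61 → 20 + 61 = 81 bp
Sorted largest to smallest: 81, 39 bp.

81, 39 bp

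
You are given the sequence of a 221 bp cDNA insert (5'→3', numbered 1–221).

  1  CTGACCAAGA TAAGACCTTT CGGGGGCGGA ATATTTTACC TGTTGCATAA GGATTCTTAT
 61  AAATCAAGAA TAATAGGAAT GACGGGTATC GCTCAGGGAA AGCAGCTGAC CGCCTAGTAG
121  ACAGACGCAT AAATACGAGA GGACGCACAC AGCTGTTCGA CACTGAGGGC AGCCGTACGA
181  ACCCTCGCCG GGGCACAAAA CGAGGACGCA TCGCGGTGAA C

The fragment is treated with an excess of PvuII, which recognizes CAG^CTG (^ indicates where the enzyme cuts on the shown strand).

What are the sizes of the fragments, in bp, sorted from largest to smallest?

105, 69, 47 bp

PvuII sites (CAGCTG) start at positions 103, 150.
PvuII cuts after base 3 of each site, so after positions 105, 152.
Linear molecule, 2 cuts → 3 fragments:
  1–105 → 105 bp
  106–152 → 47 bp
  153–221 → 69 bp
Sorted largest to smallest: 105, 69, 47 bp.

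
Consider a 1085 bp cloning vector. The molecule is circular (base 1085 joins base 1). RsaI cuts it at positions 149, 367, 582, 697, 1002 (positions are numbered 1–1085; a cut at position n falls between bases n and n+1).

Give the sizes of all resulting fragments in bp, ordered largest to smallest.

Circular molecule, 5 cuts → 5 fragments:
  367 − 149 = 218 bp
  582 − 367 = 215 bp
  697 − 582 = 115 bp
  1002 − 697 = 305 bp
  wrap: 1085 − 1002 + 149 = 232 bp
Sorted largest to smallest: 305, 232, 218, 215, 115 bp.

305, 232, 218, 215, 115 bp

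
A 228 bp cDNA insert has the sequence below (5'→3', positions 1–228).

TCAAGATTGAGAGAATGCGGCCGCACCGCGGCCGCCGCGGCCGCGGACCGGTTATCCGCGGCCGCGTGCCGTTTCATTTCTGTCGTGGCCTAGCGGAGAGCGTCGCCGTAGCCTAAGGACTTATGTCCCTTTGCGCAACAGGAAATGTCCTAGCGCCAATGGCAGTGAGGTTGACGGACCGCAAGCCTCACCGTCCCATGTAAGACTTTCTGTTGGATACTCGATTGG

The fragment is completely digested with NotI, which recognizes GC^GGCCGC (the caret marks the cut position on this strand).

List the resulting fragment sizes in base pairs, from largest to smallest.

169, 21, 18, 11, 9 bp

NotI sites (GCGGCCGC) start at positions 17, 28, 37, 58.
NotI cuts after base 2 of each site, so after positions 18, 29, 38, 59.
Linear molecule, 4 cuts → 5 fragments:
  1–18 → 18 bp
  19–29 → 11 bp
  30–38 → 9 bp
  39–59 → 21 bp
  60–228 → 169 bp
Sorted largest to smallest: 169, 21, 18, 11, 9 bp.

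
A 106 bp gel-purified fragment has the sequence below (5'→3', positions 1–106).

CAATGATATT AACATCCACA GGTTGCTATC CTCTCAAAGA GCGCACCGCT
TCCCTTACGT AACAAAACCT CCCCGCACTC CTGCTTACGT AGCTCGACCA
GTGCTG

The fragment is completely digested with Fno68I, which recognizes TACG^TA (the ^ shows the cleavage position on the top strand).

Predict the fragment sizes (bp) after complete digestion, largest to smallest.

59, 30, 17 bp

Fno68I sites (TACGTA) start at positions 56, 86.
Fno68I cuts after base 4 of each site, so after positions 59, 89.
Linear molecule, 2 cuts → 3 fragments:
  1–59 → 59 bp
  60–89 → 30 bp
  90–106 → 17 bp
Sorted largest to smallest: 59, 30, 17 bp.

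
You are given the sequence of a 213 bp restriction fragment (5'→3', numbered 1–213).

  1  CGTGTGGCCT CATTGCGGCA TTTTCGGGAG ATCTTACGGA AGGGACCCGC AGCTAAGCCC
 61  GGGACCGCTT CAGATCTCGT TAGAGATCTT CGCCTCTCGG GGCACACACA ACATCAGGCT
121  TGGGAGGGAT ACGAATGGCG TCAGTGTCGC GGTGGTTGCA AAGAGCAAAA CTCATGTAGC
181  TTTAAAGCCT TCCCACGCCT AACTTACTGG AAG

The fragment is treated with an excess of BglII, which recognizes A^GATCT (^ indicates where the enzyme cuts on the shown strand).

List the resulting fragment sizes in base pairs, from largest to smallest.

129, 43, 29, 12 bp

BglII sites (AGATCT) start at positions 29, 72, 84.
BglII cuts after the first base of each site, so after positions 29, 72, 84.
Linear molecule, 3 cuts → 4 fragments:
  1–29 → 29 bp
  30–72 → 43 bp
  73–84 → 12 bp
  85–213 → 129 bp
Sorted largest to smallest: 129, 43, 29, 12 bp.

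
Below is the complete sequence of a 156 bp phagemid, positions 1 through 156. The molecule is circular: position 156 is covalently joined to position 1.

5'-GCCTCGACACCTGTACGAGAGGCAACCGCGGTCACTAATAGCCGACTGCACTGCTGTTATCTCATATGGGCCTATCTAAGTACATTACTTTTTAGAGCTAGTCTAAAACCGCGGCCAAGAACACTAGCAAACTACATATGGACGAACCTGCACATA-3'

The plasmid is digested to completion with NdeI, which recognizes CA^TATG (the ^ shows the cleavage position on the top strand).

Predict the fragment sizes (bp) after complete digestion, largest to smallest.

84, 72 bp

NdeI sites (CATATG) start at positions 63, 135.
NdeI cuts after base 2 of each site, so after positions 64, 136.
Circular molecule, 2 cuts → 2 fragments:
  65–136 → 72 bp
  137–156 then 1–64 → 20 + 64 = 84 bp
Sorted largest to smallest: 84, 72 bp.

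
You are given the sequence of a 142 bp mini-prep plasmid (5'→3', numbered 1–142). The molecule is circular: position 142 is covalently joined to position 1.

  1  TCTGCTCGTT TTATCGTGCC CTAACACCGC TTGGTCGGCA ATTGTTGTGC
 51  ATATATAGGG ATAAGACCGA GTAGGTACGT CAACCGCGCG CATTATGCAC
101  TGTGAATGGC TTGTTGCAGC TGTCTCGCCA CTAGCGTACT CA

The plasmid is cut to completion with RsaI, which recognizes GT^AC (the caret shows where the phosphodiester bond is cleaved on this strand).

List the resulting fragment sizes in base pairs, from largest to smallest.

81, 61 bp

RsaI sites (GTAC) start at positions 75, 136.
RsaI cuts after base 2 of each site, so after positions 76, 137.
Circular molecule, 2 cuts → 2 fragments:
  77–137 → 61 bp
  138–142 then 1–76 → 5 + 76 = 81 bp
Sorted largest to smallest: 81, 61 bp.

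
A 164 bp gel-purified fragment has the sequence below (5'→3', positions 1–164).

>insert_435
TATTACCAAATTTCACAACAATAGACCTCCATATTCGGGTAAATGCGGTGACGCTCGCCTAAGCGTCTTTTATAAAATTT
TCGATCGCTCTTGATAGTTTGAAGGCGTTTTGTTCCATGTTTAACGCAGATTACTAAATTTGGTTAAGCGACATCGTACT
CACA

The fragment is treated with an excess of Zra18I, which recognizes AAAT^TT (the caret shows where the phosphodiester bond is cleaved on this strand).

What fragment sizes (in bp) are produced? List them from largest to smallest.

67, 61, 25, 11 bp

Zra18I sites (AAATTT) start at positions 8, 75, 136.
Zra18I cuts after base 4 of each site, so after positions 11, 78, 139.
Linear molecule, 3 cuts → 4 fragments:
  1–11 → 11 bp
  12–78 → 67 bp
  79–139 → 61 bp
  140–164 → 25 bp
Sorted largest to smallest: 67, 61, 25, 11 bp.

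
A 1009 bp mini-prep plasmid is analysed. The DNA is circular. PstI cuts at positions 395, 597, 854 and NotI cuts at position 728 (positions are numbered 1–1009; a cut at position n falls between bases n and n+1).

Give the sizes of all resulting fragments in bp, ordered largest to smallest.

Combined cut positions (sorted): 395, 597, 728, 854.
Circular molecule, 4 cuts → 4 fragments:
  597 − 395 = 202 bp
  728 − 597 = 131 bp
  854 − 728 = 126 bp
  wrap: 1009 − 854 + 395 = 550 bp
Sorted largest to smallest: 550, 202, 131, 126 bp.

550, 202, 131, 126 bp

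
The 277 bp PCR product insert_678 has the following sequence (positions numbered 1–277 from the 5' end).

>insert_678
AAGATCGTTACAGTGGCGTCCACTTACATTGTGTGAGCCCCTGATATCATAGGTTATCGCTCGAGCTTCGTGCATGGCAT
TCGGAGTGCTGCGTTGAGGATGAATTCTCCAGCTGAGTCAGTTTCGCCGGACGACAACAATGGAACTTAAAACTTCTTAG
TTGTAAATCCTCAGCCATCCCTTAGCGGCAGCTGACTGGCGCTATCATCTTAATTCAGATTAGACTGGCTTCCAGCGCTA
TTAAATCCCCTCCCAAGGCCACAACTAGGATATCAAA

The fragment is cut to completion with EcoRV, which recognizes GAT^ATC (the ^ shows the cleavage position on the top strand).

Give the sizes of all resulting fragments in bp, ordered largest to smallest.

226, 45, 6 bp

EcoRV sites (GATATC) start at positions 43, 269.
EcoRV cuts after base 3 of each site, so after positions 45, 271.
Linear molecule, 2 cuts → 3 fragments:
  1–45 → 45 bp
  46–271 → 226 bp
  272–277 → 6 bp
Sorted largest to smallest: 226, 45, 6 bp.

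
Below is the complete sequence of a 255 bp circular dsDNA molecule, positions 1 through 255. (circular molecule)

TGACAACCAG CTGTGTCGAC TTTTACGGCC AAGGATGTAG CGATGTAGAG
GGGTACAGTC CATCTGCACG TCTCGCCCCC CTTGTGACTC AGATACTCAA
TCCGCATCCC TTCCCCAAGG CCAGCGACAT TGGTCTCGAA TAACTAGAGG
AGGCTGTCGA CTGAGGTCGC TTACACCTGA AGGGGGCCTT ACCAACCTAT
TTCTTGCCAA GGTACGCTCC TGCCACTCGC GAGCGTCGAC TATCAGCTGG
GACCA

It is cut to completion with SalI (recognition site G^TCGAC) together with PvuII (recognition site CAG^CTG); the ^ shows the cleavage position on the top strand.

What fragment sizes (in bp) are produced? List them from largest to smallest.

SalI sites (GTCGAC) start at positions 15, 156, 235.
SalI cuts after the first base of each site, so after positions 15, 156, 235.
PvuII sites (CAGCTG) start at positions 8, 244.
PvuII cuts after base 3 of each site, so after positions 10, 246.
Combined cut positions: 10, 15, 156, 235, 246.
Circular molecule, 5 cuts → 5 fragments:
  11–15 → 5 bp
  16–156 → 141 bp
  157–235 → 79 bp
  236–246 → 11 bp
  247–255 then 1–10 → 9 + 10 = 19 bp
Sorted largest to smallest: 141, 79, 19, 11, 5 bp.

141, 79, 19, 11, 5 bp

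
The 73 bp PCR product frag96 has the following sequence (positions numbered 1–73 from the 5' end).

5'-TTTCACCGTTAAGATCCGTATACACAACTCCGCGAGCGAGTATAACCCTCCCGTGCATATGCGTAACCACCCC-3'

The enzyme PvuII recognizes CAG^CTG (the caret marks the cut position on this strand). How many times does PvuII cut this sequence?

0

No occurrence of CAGCTG is present in the sequence.
PvuII does not cut: 0 sites.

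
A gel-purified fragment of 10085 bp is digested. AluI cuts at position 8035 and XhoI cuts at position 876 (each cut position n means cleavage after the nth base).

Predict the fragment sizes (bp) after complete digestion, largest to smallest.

7159, 2050, 876 bp

Combined cut positions (sorted): 876, 8035.
Linear molecule, 2 cuts → 3 fragments:
  876 − 0 = 876 bp
  8035 − 876 = 7159 bp
  10085 − 8035 = 2050 bp
Sorted largest to smallest: 7159, 2050, 876 bp.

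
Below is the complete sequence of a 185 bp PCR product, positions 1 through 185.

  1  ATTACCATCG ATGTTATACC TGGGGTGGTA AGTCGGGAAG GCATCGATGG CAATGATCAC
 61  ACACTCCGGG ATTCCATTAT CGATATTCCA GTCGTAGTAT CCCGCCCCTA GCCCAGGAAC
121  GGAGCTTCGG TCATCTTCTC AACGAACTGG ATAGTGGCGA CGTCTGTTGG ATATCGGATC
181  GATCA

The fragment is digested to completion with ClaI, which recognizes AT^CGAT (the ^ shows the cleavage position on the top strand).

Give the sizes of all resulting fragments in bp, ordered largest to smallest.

ClaI sites (ATCGAT) start at positions 7, 43, 79, 178.
ClaI cuts after base 2 of each site, so after positions 8, 44, 80, 179.
Linear molecule, 4 cuts → 5 fragments:
  1–8 → 8 bp
  9–44 → 36 bp
  45–80 → 36 bp
  81–179 → 99 bp
  180–185 → 6 bp
Sorted largest to smallest: 99, 36, 36, 8, 6 bp.

99, 36, 36, 8, 6 bp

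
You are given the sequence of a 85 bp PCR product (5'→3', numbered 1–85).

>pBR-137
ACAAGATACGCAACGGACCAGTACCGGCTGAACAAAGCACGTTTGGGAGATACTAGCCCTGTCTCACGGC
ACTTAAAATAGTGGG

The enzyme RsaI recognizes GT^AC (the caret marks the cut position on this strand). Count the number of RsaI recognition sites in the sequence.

GTAC occurs starting at position 21.
RsaI cuts at 1 site.

1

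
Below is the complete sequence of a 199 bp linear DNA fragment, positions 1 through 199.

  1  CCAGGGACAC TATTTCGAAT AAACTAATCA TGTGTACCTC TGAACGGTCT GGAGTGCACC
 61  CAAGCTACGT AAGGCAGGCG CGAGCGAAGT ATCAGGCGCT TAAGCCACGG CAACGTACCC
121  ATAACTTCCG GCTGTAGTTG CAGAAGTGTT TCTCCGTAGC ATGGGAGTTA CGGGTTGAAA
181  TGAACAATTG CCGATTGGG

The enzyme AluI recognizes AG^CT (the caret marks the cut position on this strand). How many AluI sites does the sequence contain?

1

AGCT occurs starting at position 63.
AluI cuts at 1 site.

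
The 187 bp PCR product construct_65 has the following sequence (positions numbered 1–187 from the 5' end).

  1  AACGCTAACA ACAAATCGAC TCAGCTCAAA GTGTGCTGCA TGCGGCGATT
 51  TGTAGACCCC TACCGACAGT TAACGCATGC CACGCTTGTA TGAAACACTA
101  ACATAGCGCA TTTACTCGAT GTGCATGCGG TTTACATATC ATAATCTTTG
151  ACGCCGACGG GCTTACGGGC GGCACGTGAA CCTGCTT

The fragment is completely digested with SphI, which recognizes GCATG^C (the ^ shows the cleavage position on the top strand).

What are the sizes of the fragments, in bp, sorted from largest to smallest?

SphI sites (GCATGC) start at positions 38, 75, 123.
SphI cuts after base 5 of each site (before the last base), so after positions 42, 79, 127.
Linear molecule, 3 cuts → 4 fragments:
  1–42 → 42 bp
  43–79 → 37 bp
  80–127 → 48 bp
  128–187 → 60 bp
Sorted largest to smallest: 60, 48, 42, 37 bp.

60, 48, 42, 37 bp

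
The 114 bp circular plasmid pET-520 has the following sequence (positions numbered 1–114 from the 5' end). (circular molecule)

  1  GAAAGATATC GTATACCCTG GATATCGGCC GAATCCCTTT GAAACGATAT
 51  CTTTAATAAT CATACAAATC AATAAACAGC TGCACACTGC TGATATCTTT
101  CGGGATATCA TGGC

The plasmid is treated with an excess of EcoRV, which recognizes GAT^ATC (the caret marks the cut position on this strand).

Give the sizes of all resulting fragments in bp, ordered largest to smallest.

EcoRV sites (GATATC) start at positions 5, 21, 46, 92, 104.
EcoRV cuts after base 3 of each site, so after positions 7, 23, 48, 94, 106.
Circular molecule, 5 cuts → 5 fragments:
  8–23 → 16 bp
  24–48 → 25 bp
  49–94 → 46 bp
  95–106 → 12 bp
  107–114 then 1–7 → 8 + 7 = 15 bp
Sorted largest to smallest: 46, 25, 16, 15, 12 bp.

46, 25, 16, 15, 12 bp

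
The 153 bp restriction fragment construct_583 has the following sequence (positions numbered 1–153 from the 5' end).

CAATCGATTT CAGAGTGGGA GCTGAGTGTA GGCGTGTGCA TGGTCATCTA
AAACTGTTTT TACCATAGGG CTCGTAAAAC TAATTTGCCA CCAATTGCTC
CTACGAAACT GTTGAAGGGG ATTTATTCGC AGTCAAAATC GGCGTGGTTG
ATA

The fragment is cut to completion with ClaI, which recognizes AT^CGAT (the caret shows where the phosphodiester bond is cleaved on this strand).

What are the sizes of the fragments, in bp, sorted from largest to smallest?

149, 4 bp

The ClaI site (ATCGAT) starts at position 3.
ClaI cuts after base 2 of each site, so after position 4.
Linear molecule, 1 cut → 2 fragments:
  1–4 → 4 bp
  5–153 → 149 bp
Sorted largest to smallest: 149, 4 bp.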